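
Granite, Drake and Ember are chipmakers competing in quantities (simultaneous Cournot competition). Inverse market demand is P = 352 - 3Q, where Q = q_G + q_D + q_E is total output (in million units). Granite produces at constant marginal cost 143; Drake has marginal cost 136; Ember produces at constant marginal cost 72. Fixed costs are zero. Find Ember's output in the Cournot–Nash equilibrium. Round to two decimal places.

34.58

Granite's profit: π_G = (352 - 3Q)q_G - (143q_G). Setting ∂π_G/∂q_G = 0: 209 - 6q_G - 3(q_D + q_E) = 0.
Drake's profit: π_D = (352 - 3Q)q_D - (136q_D). Setting ∂π_D/∂q_D = 0: 216 - 6q_D - 3(q_G + q_E) = 0.
Ember's first-order condition: 280 - 6q_E - 3(q_G + q_D) = 0.
Adding the 3 first-order conditions: 705 − 12Q = 0, so Q = 235/4.
Back-substituting: q_G = (209 − 705/4)/3 = 131/12, q_D = (216 − 705/4)/3 = 53/4, q_E = (280 − 705/4)/3 = 415/12.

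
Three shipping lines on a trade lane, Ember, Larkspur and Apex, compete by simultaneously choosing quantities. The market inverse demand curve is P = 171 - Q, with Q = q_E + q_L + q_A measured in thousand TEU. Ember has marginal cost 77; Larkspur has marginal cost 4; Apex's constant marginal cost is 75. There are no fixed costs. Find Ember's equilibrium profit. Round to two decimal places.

22.56

Ember's profit: π_E = (171 - Q)q_E - (77q_E). Setting ∂π_E/∂q_E = 0: 94 - 2q_E - (q_L + q_A) = 0.
Larkspur's first-order condition: 167 - 2q_L - (q_E + q_A) = 0.
Apex's first-order condition: 96 - 2q_A - (q_E + q_L) = 0.
Adding the 3 conditions: 357 − 2Q − 2Q = 0, i.e. Q = 357/4.
Back-substituting: q_E = (94 − 357/4) = 19/4, q_L = (167 − 357/4) = 311/4, q_A = (96 − 357/4) = 27/4.
Price P = 171 - 357/4 = 327/4.
Ember's profit: (327/4 - 77)·(19/4) = 361/16.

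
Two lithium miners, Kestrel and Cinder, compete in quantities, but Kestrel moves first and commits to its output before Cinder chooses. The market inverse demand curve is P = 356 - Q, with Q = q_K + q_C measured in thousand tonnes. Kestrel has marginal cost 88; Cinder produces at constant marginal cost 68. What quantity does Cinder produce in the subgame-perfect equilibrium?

Solve by backward induction. Given q_K, the follower Cinder maximises π_C = (356 - q_K - q_C)q_C - 68q_C.
∂π_C/∂q_C = 288 - q_K - 2q_C = 0 gives the reaction function q_C = (288 - q_K)/2.
The leader anticipates this reaction. Substituting into P = 356 - Q gives P = 212 - (1/2)q_K, so π_K = (212 - (1/2)q_K)q_K - 88q_K.
The leader's first-order condition 124 - q_K = 0 yields q_K = 124.
Then q_C = (288 - 124)/2 = 82.

82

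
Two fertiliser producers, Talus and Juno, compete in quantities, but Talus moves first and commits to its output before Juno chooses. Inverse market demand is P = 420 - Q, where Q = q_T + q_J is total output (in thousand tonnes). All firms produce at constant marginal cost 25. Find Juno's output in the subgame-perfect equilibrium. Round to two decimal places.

The follower Juno best-responds to any q_T: π_J = (420 - Q)q_J - 25q_J.
Follower FOC: 395 - q_T - 2q_J = 0, so q_J(q_T) = (395 - q_T)/2.
Talus substitutes q_J(q_T) into its own profit: π_T = q_T(420 - q_T - (395 - q_T)/2) - 25q_T = (445/2 - (1/2)q_T)q_T - 25q_T.
The leader's first-order condition 395/2 - q_T = 0 yields q_T = 395/2.
Then q_J = (395 - 395/2)/2 = 395/4.

98.75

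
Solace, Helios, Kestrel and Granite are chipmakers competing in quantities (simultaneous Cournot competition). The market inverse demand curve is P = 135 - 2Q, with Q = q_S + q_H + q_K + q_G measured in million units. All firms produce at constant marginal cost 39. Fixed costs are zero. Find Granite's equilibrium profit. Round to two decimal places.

Each firm earns π_i = (135 - 2Q)q_i - 39q_i.
Setting ∂π_i/∂q_i = 0 with rivals' quantities fixed: 96 - 4q_i - 2·Σ_{j≠i} q_j = 0.
With identical firms every q_j equals q_i, so Σ_{j≠i} q_j = 3q_i and 96 = 10q_i, giving q_i = 48/5.
Price P = 135 - 2·(192/5) = 291/5.
Granite's profit: (291/5 - 39)·(48/5) = 184.3200.

184.32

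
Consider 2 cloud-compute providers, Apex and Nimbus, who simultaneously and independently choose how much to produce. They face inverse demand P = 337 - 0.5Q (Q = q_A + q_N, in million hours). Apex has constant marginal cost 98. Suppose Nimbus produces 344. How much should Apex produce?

With the rival's output fixed at 344, Apex's profit is π_A = (337 - (1/2)·344 - (1/2)q_A)q_A - (98q_A) = (165 - (1/2)q_A)q_A - (98q_A).
∂π_A/∂q_A = 67 - q_A = 0, so q_A = 67.

67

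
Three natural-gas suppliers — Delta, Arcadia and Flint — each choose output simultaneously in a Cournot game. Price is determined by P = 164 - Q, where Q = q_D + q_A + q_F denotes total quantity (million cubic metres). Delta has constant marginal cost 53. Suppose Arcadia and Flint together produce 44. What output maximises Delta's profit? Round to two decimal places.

33.50

With rivals' combined output fixed at 44, Delta's profit is π_D = (164 - 44 - q_D)q_D - (53q_D) = (120 - q_D)q_D - (53q_D).
∂π_D/∂q_D = 67 - 2q_D = 0, so q_D = 67/2.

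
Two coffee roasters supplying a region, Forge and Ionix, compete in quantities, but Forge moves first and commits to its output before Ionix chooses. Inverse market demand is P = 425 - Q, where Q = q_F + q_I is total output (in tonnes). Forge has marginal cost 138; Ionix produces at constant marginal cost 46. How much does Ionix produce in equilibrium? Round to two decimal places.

The follower Ionix best-responds to any q_F: π_I = (425 - Q)q_I - 46q_I.
Setting the follower's marginal profit to zero, 379 - q_F - 2q_I = 0, i.e. q_I = (379 - q_F)/2.
Forge substitutes q_I(q_F) into its own profit: π_F = q_F(425 - q_F - (379 - q_F)/2) - 138q_F = (471/2 - (1/2)q_F)q_F - 138q_F.
The leader's first-order condition 195/2 - q_F = 0 yields q_F = 195/2.
Then q_I = (379 - 195/2)/2 = 563/4.

140.75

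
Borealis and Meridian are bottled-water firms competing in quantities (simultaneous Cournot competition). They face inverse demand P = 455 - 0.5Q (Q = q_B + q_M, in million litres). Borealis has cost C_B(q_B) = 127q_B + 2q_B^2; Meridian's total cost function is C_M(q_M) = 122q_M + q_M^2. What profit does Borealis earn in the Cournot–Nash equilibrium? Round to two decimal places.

7679.47

Borealis's profit: π_B = (455 - 0.5Q)q_B - (127q_B + 2q_B²). Setting ∂π_B/∂q_B = 0: 328 - 5q_B - (1/2)(q_M) = 0.
Meridian's first-order condition: 333 - 3q_M - (1/2)(q_B) = 0.
Rearranging gives the reaction functions q_B = (328 - (1/2)q_M)/5 and q_M = (333 - (1/2)q_B)/3.
Solving the pair: q_B = 55.4237, q_M = 101.7627.
Price P = 455 - (1/2)·157.1864 = 376.4068.
Borealis's profit: 376.4068·55.4237 - 127·55.4237 - 2·55.4237² = 7679.4743.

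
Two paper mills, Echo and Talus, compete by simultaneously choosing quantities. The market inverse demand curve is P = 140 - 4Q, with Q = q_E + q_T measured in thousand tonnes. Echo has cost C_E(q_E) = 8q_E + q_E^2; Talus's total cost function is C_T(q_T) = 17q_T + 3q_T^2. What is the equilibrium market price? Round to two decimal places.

Echo's profit: π_E = (140 - 4Q)q_E - (8q_E + q_E²). Setting ∂π_E/∂q_E = 0: 132 - 10q_E - 4(q_T) = 0.
Talus's profit: π_T = (140 - 4Q)q_T - (17q_T + 3q_T²). Setting ∂π_T/∂q_T = 0: 123 - 14q_T - 4(q_E) = 0.
So q_E = (132 - 4q_T)/10 and q_T = (123 - 4q_E)/14.
Substituting one into the other gives q_E = 339/31 and q_T = 351/62.
Total output Q = 1029/62, so price P = 140 - 4·(1029/62) = 73.6129.

73.61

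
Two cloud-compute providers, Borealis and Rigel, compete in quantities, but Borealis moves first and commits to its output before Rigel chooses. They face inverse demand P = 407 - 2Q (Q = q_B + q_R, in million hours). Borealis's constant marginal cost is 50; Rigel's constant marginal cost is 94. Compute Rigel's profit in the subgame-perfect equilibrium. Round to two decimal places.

1582.03

The follower Rigel best-responds to any q_B: π_R = (407 - 2Q)q_R - 94q_R.
Follower FOC: 313 - 2q_B - 4q_R = 0, so q_R(q_B) = (313 - 2q_B)/4.
The leader anticipates this reaction. Substituting into P = 407 - 2Q gives P = 501/2 - q_B, so π_B = (501/2 - q_B)q_B - 50q_B.
Maximising: ∂π_B/∂q_B = 401/2 - 2q_B = 0, giving q_B = 401/4.
Then q_R = (313 - 2·(401/4))/4 = 225/8.
Price P = 407 - 2·(1027/8) = 601/4.
Rigel's profit: (601/4 - 94)·(225/8) = 1582.0313.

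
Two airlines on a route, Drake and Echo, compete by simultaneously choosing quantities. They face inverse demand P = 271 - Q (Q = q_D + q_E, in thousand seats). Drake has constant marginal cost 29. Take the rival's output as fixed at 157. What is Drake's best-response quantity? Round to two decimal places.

With the rival's output fixed at 157, Drake's profit is π_D = (271 - 157 - q_D)q_D - (29q_D) = (114 - q_D)q_D - (29q_D).
∂π_D/∂q_D = 85 - 2q_D = 0, so q_D = 85/2.

42.50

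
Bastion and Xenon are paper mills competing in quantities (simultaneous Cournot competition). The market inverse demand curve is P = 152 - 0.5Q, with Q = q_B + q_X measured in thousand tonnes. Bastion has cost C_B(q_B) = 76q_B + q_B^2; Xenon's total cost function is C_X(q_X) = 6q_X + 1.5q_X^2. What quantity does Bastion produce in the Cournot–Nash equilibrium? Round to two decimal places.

Bastion's profit: π_B = (152 - 0.5Q)q_B - (76q_B + q_B²). Setting ∂π_B/∂q_B = 0: 76 - 3q_B - (1/2)(q_X) = 0.
Xenon's first-order condition: 146 - 4q_X - (1/2)(q_B) = 0.
So q_B = (76 - (1/2)q_X)/3 and q_X = (146 - (1/2)q_B)/4.
Substituting one into the other gives q_B = 924/47 and q_X = 1600/47.

19.66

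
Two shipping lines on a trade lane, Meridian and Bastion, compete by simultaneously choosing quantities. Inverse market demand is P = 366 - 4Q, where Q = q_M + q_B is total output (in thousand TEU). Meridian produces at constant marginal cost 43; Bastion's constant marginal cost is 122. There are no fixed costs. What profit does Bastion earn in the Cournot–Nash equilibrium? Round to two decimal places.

Meridian's profit: π_M = (366 - 4Q)q_M - (43q_M). Setting ∂π_M/∂q_M = 0: 323 - 8q_M - 4(q_B) = 0.
Bastion's first-order condition: 244 - 8q_B - 4(q_M) = 0.
So q_M = (323 - 4q_B)/8 and q_B = (244 - 4q_M)/8.
Substituting one into the other gives q_M = 67/2 and q_B = 55/4.
Price P = 366 - 4·(189/4) = 177.
Bastion's profit: (177 - 122)·(55/4) = 756.2500.

756.25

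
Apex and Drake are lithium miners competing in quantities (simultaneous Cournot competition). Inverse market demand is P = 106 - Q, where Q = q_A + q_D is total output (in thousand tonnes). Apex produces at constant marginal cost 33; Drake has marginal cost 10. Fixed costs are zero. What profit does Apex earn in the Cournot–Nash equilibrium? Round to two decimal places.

277.78

Apex's profit: π_A = (106 - Q)q_A - (33q_A). Setting ∂π_A/∂q_A = 0: 73 - 2q_A - (q_D) = 0.
Drake's first-order condition: 96 - 2q_D - (q_A) = 0.
Rearranging gives the reaction functions q_A = (73 - q_D)/2 and q_D = (96 - q_A)/2.
Substituting one into the other gives q_A = 50/3 and q_D = 119/3.
Price P = 106 - 169/3 = 149/3.
Apex's profit: (149/3 - 33)·(50/3) = 277.7778.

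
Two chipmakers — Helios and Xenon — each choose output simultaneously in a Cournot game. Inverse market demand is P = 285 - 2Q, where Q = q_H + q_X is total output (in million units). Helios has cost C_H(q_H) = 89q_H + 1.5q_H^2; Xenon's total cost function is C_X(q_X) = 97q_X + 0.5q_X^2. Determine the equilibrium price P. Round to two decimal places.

Helios's profit: π_H = (285 - 2Q)q_H - (89q_H + (3/2)q_H²). Setting ∂π_H/∂q_H = 0: 196 - 7q_H - 2(q_X) = 0.
Xenon's first-order condition: 188 - 5q_X - 2(q_H) = 0.
Rearranging gives the reaction functions q_H = (196 - 2q_X)/7 and q_X = (188 - 2q_H)/5.
Solving the pair: q_H = 604/31, q_X = 924/31.
Total output Q = 1528/31, so price P = 285 - 2·(1528/31) = 186.4194.

186.42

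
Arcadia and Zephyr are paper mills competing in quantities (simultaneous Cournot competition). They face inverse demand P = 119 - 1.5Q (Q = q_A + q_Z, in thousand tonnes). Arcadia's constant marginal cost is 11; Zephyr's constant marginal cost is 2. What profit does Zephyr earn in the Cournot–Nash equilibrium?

1176

Arcadia's profit: π_A = (119 - 1.5Q)q_A - (11q_A). Setting ∂π_A/∂q_A = 0: 108 - 3q_A - (3/2)(q_Z) = 0.
Zephyr's first-order condition: 117 - 3q_Z - (3/2)(q_A) = 0.
Best responses: q_A = (108 - (3/2)q_Z)/3, q_Z = (117 - (3/2)q_A)/3.
Solving the pair: q_A = 22, q_Z = 28.
Price P = 119 - (3/2)·50 = 44.
Zephyr's profit: (44 - 2)·28 = 1176.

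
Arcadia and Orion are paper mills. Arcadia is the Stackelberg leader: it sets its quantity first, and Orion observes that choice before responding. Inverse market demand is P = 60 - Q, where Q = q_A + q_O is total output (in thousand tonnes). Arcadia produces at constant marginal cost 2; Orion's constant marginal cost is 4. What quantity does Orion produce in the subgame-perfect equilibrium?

13

The follower Orion best-responds to any q_A: π_O = (60 - Q)q_O - 4q_O.
Follower FOC: 56 - q_A - 2q_O = 0, so q_O(q_A) = (56 - q_A)/2.
Arcadia substitutes q_O(q_A) into its own profit: π_A = q_A(60 - q_A - (56 - q_A)/2) - 2q_A = (32 - (1/2)q_A)q_A - 2q_A.
Maximising: ∂π_A/∂q_A = 30 - q_A = 0, giving q_A = 30.
Then q_O = (56 - 30)/2 = 13.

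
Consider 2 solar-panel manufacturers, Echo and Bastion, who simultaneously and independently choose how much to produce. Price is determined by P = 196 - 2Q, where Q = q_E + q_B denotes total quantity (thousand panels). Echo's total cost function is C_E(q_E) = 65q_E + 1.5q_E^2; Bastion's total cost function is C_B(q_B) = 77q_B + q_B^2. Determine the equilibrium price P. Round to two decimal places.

137.11

Echo's profit: π_E = (196 - 2Q)q_E - (65q_E + (3/2)q_E²). Setting ∂π_E/∂q_E = 0: 131 - 7q_E - 2(q_B) = 0.
Bastion's first-order condition: 119 - 6q_B - 2(q_E) = 0.
Best responses: q_E = (131 - 2q_B)/7, q_B = (119 - 2q_E)/6.
Substituting one into the other gives q_E = 274/19 and q_B = 571/38.
Total output Q = 1119/38, so price P = 196 - 2·(1119/38) = 137.1053.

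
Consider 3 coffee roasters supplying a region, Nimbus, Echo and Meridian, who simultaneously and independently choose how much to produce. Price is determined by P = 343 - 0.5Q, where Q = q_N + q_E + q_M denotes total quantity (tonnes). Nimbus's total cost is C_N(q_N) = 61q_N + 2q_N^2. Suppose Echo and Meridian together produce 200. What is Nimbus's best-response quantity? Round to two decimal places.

36.40

With rivals' combined output fixed at 200, Nimbus's profit is π_N = (343 - (1/2)·200 - (1/2)q_N)q_N - (61q_N + 2q_N²) = (243 - (1/2)q_N)q_N - (61q_N + 2q_N²).
∂π_N/∂q_N = 182 - 5q_N = 0, so q_N = 182/5.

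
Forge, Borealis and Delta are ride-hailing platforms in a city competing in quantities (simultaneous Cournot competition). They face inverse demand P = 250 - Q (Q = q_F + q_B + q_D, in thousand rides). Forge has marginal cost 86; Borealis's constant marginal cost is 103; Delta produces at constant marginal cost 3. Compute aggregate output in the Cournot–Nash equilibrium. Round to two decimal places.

139.50

Forge's profit: π_F = (250 - Q)q_F - (86q_F). Setting ∂π_F/∂q_F = 0: 164 - 2q_F - (q_B + q_D) = 0.
Borealis's profit: π_B = (250 - Q)q_B - (103q_B). Setting ∂π_B/∂q_B = 0: 147 - 2q_B - (q_F + q_D) = 0.
Delta's first-order condition: 247 - 2q_D - (q_F + q_B) = 0.
Adding the 3 first-order conditions: 558 − 4Q = 0, so Q = 279/2.
Back-substituting: q_F = (164 − 279/2) = 49/2, q_B = (147 − 279/2) = 15/2, q_D = (247 − 279/2) = 215/2.
Total output Q = 49/2 + 15/2 + 215/2 = 279/2.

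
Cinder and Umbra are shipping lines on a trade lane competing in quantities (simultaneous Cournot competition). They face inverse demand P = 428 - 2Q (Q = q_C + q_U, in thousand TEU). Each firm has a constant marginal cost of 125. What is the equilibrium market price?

A representative firm's profit is π_i = q_i(428 - 2Q) - 125q_i.
Setting ∂π_i/∂q_i = 0 with rivals' quantities fixed: 303 - 4q_i - 2q_j = 0.
By symmetry each firm produces the same amount; substituting q_j = q_i yields q_i = 303/6 = 101/2.
Total output Q = 101, so price P = 428 - 2·101 = 226.

226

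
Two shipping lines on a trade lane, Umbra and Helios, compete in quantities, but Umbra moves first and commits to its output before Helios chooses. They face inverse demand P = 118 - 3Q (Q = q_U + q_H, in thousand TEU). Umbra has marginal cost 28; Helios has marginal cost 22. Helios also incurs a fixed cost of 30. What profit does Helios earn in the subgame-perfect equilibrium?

213

Solve by backward induction. Given q_U, the follower Helios maximises π_H = (118 - 3q_U - 3q_H)q_H - 22q_H.
Setting the follower's marginal profit to zero, 96 - 3q_U - 6q_H = 0, i.e. q_H = (96 - 3q_U)/6.
The leader anticipates this reaction. Substituting into P = 118 - 3Q gives P = 70 - (3/2)q_U, so π_U = (70 - (3/2)q_U)q_U - 28q_U.
The leader's first-order condition 42 - 3q_U = 0 yields q_U = 14.
Then q_H = (96 - 3·14)/6 = 9.
Price P = 118 - 3·23 = 49.
Helios's profit: (49 - 22)·9 - 30 = 213.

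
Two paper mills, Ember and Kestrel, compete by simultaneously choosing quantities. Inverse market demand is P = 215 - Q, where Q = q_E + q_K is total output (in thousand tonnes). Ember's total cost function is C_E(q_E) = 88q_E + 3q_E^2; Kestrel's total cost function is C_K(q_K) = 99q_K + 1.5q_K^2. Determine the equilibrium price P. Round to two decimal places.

Ember's profit: π_E = (215 - Q)q_E - (88q_E + 3q_E²). Setting ∂π_E/∂q_E = 0: 127 - 8q_E - (q_K) = 0.
Kestrel's profit: π_K = (215 - Q)q_K - (99q_K + (3/2)q_K²). Setting ∂π_K/∂q_K = 0: 116 - 5q_K - (q_E) = 0.
Best responses: q_E = (127 - q_K)/8, q_K = (116 - q_E)/5.
Solving the pair: q_E = 173/13, q_K = 267/13.
Total output Q = 440/13, so price P = 215 - 440/13 = 181.1538.

181.15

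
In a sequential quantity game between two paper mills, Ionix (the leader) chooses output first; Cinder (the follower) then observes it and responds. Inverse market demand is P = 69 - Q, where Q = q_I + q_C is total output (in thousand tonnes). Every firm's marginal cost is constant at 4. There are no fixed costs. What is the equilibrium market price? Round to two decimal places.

Solve by backward induction. Given q_I, the follower Cinder maximises π_C = (69 - q_I - q_C)q_C - 4q_C.
Setting the follower's marginal profit to zero, 65 - q_I - 2q_C = 0, i.e. q_C = (65 - q_I)/2.
Ionix substitutes q_C(q_I) into its own profit: π_I = q_I(69 - q_I - (65 - q_I)/2) - 4q_I = (73/2 - (1/2)q_I)q_I - 4q_I.
Maximising: ∂π_I/∂q_I = 65/2 - q_I = 0, giving q_I = 65/2.
Then q_C = (65 - 65/2)/2 = 65/4.
Total output Q = 195/4, so price P = 69 - 195/4 = 81/4.

20.25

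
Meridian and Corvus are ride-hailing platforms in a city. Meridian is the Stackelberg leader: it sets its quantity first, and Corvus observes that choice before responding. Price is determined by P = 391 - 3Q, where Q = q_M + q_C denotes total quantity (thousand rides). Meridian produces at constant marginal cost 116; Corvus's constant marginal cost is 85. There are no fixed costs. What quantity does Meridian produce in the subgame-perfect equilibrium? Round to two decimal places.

The follower Corvus best-responds to any q_M: π_C = (391 - 3Q)q_C - 85q_C.
Follower FOC: 306 - 3q_M - 6q_C = 0, so q_C(q_M) = (306 - 3q_M)/6.
The leader anticipates this reaction. Substituting into P = 391 - 3Q gives P = 238 - (3/2)q_M, so π_M = (238 - (3/2)q_M)q_M - 116q_M.
Leader FOC: 122 - 3q_M = 0, so q_M = 122/3.
Then q_C = (306 - 3·(122/3))/6 = 92/3.

40.67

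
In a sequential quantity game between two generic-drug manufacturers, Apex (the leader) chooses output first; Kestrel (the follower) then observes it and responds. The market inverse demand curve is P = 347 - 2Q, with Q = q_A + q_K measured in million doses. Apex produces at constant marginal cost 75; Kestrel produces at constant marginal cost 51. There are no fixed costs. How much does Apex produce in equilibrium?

62

The follower Kestrel best-responds to any q_A: π_K = (347 - 2Q)q_K - 51q_K.
Setting the follower's marginal profit to zero, 296 - 2q_A - 4q_K = 0, i.e. q_K = (296 - 2q_A)/4.
Apex substitutes q_K(q_A) into its own profit: π_A = q_A(347 - 2q_A - (296 - 2q_A)/2) - 75q_A = (199 - q_A)q_A - 75q_A.
The leader's first-order condition 124 - 2q_A = 0 yields q_A = 62.
Then q_K = (296 - 2·62)/4 = 43.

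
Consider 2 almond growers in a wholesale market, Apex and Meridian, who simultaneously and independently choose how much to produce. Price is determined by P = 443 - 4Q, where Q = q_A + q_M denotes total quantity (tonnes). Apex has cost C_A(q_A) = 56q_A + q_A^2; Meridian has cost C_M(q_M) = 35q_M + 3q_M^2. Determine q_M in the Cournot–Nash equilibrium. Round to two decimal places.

Apex's profit: π_A = (443 - 4Q)q_A - (56q_A + q_A²). Setting ∂π_A/∂q_A = 0: 387 - 10q_A - 4(q_M) = 0.
Meridian's first-order condition: 408 - 14q_M - 4(q_A) = 0.
Rearranging gives the reaction functions q_A = (387 - 4q_M)/10 and q_M = (408 - 4q_A)/14.
Solving the pair: q_A = 1893/62, q_M = 633/31.

20.42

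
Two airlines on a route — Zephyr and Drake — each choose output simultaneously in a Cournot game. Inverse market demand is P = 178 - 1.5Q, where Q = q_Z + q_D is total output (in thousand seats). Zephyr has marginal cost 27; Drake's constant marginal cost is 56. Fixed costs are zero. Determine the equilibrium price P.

Zephyr's profit: π_Z = (178 - 1.5Q)q_Z - (27q_Z). Setting ∂π_Z/∂q_Z = 0: 151 - 3q_Z - (3/2)(q_D) = 0.
Drake's first-order condition: 122 - 3q_D - (3/2)(q_Z) = 0.
Rearranging gives the reaction functions q_Z = (151 - (3/2)q_D)/3 and q_D = (122 - (3/2)q_Z)/3.
Substituting one into the other gives q_Z = 40 and q_D = 62/3.
Total output Q = 182/3, so price P = 178 - (3/2)·(182/3) = 87.

87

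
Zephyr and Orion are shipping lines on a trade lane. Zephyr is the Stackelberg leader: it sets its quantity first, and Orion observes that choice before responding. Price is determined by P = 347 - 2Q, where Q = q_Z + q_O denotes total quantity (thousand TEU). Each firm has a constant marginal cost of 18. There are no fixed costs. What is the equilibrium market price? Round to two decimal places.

100.25

Solve by backward induction. Given q_Z, the follower Orion maximises π_O = (347 - 2q_Z - 2q_O)q_O - 18q_O.
Setting the follower's marginal profit to zero, 329 - 2q_Z - 4q_O = 0, i.e. q_O = (329 - 2q_Z)/4.
The leader anticipates this reaction. Substituting into P = 347 - 2Q gives P = 365/2 - q_Z, so π_Z = (365/2 - q_Z)q_Z - 18q_Z.
The leader's first-order condition 329/2 - 2q_Z = 0 yields q_Z = 329/4.
Then q_O = (329 - 2·(329/4))/4 = 329/8.
Total output Q = 987/8, so price P = 347 - 2·(987/8) = 401/4.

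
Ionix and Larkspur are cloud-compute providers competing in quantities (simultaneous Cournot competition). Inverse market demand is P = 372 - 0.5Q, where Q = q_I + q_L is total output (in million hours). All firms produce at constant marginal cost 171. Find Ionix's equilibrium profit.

A representative firm's profit is π_i = q_i(372 - 0.5Q) - 171q_i.
Setting ∂π_i/∂q_i = 0 with rivals' quantities fixed: 201 - q_i - (1/2)q_j = 0.
With identical firms every q_j equals q_i, so q_j = q_i and 201 = (3/2)q_i, giving q_i = 134.
Price P = 372 - (1/2)·268 = 238.
Ionix's profit: (238 - 171)·134 = 8978.

8978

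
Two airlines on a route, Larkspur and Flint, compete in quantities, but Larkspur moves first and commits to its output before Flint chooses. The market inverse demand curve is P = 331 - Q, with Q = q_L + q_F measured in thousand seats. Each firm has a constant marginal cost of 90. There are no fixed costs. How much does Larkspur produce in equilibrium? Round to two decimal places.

Solve by backward induction. Given q_L, the follower Flint maximises π_F = (331 - q_L - q_F)q_F - 90q_F.
Setting the follower's marginal profit to zero, 241 - q_L - 2q_F = 0, i.e. q_F = (241 - q_L)/2.
Larkspur substitutes q_F(q_L) into its own profit: π_L = q_L(331 - q_L - (241 - q_L)/2) - 90q_L = (421/2 - (1/2)q_L)q_L - 90q_L.
Leader FOC: 241/2 - q_L = 0, so q_L = 241/2.
Then q_F = (241 - 241/2)/2 = 241/4.

120.50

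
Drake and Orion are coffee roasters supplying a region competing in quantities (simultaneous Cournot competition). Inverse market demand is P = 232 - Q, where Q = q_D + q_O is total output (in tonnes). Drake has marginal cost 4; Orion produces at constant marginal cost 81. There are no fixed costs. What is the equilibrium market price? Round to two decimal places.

Drake's profit: π_D = (232 - Q)q_D - (4q_D). Setting ∂π_D/∂q_D = 0: 228 - 2q_D - (q_O) = 0.
Orion's profit: π_O = (232 - Q)q_O - (81q_O). Setting ∂π_O/∂q_O = 0: 151 - 2q_O - (q_D) = 0.
Rearranging gives the reaction functions q_D = (228 - q_O)/2 and q_O = (151 - q_D)/2.
Substituting one into the other gives q_D = 305/3 and q_O = 74/3.
Total output Q = 379/3, so price P = 232 - 379/3 = 317/3.

105.67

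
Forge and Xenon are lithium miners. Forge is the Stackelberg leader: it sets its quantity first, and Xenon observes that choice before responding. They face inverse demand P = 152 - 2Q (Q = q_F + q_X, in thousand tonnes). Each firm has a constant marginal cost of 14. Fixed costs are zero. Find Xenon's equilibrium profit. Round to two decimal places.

The follower Xenon best-responds to any q_F: π_X = (152 - 2Q)q_X - 14q_X.
Setting the follower's marginal profit to zero, 138 - 2q_F - 4q_X = 0, i.e. q_X = (138 - 2q_F)/4.
The leader anticipates this reaction. Substituting into P = 152 - 2Q gives P = 83 - q_F, so π_F = (83 - q_F)q_F - 14q_F.
Leader FOC: 69 - 2q_F = 0, so q_F = 69/2.
Then q_X = (138 - 2·(69/2))/4 = 69/4.
Price P = 152 - 2·(207/4) = 97/2.
Xenon's profit: (97/2 - 14)·(69/4) = 595.1250.

595.13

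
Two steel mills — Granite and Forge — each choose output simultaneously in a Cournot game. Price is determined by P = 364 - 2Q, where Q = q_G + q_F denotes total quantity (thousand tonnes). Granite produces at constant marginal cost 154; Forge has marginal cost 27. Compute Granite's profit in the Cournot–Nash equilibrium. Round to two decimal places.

Granite's profit: π_G = (364 - 2Q)q_G - (154q_G). Setting ∂π_G/∂q_G = 0: 210 - 4q_G - 2(q_F) = 0.
Forge's profit: π_F = (364 - 2Q)q_F - (27q_F). Setting ∂π_F/∂q_F = 0: 337 - 4q_F - 2(q_G) = 0.
So q_G = (210 - 2q_F)/4 and q_F = (337 - 2q_G)/4.
Substituting one into the other gives q_G = 83/6 and q_F = 232/3.
Price P = 364 - 2·(547/6) = 545/3.
Granite's profit: (545/3 - 154)·(83/6) = 382.7222.

382.72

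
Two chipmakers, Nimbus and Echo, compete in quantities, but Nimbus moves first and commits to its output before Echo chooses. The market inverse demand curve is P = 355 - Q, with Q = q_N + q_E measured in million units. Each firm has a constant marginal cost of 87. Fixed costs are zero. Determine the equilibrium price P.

154

The follower Echo best-responds to any q_N: π_E = (355 - Q)q_E - 87q_E.
Setting the follower's marginal profit to zero, 268 - q_N - 2q_E = 0, i.e. q_E = (268 - q_N)/2.
Nimbus substitutes q_E(q_N) into its own profit: π_N = q_N(355 - q_N - (268 - q_N)/2) - 87q_N = (221 - (1/2)q_N)q_N - 87q_N.
The leader's first-order condition 134 - q_N = 0 yields q_N = 134.
Then q_E = (268 - 134)/2 = 67.
Total output Q = 201, so price P = 355 - 201 = 154.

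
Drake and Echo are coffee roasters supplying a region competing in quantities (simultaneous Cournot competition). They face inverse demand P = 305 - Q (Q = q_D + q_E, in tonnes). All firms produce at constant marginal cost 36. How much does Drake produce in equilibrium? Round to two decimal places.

89.67

A representative firm's profit is π_i = q_i(305 - Q) - 36q_i.
Setting ∂π_i/∂q_i = 0 with rivals' quantities fixed: 269 - 2q_i - q_j = 0.
With identical firms every q_j equals q_i, so q_j = q_i and 269 = 3q_i, giving q_i = 269/3.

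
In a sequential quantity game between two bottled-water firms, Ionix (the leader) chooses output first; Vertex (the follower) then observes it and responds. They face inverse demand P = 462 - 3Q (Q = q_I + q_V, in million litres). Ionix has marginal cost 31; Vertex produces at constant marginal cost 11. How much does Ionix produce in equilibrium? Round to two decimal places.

68.50

Solve by backward induction. Given q_I, the follower Vertex maximises π_V = (462 - 3q_I - 3q_V)q_V - 11q_V.
∂π_V/∂q_V = 451 - 3q_I - 6q_V = 0 gives the reaction function q_V = (451 - 3q_I)/6.
Ionix substitutes q_V(q_I) into its own profit: π_I = q_I(462 - 3q_I - (451 - 3q_I)/2) - 31q_I = (473/2 - (3/2)q_I)q_I - 31q_I.
Maximising: ∂π_I/∂q_I = 411/2 - 3q_I = 0, giving q_I = 137/2.
Then q_V = (451 - 3·(137/2))/6 = 491/12.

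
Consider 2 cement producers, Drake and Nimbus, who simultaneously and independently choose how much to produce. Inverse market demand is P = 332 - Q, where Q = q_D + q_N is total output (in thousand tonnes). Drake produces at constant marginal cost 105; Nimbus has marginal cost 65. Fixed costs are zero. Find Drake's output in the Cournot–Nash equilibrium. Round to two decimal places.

Drake's profit: π_D = (332 - Q)q_D - (105q_D). Setting ∂π_D/∂q_D = 0: 227 - 2q_D - (q_N) = 0.
Nimbus's profit: π_N = (332 - Q)q_N - (65q_N). Setting ∂π_N/∂q_N = 0: 267 - 2q_N - (q_D) = 0.
So q_D = (227 - q_N)/2 and q_N = (267 - q_D)/2.
Substituting one into the other gives q_D = 187/3 and q_N = 307/3.

62.33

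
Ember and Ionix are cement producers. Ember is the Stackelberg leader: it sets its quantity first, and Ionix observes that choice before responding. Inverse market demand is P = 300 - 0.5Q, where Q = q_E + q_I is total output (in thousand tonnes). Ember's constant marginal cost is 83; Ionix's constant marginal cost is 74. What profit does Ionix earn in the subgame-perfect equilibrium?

7442

Solve by backward induction. Given q_E, the follower Ionix maximises π_I = (300 - (1/2)q_E - (1/2)q_I)q_I - 74q_I.
∂π_I/∂q_I = 226 - (1/2)q_E - q_I = 0 gives the reaction function q_I = (226 - (1/2)q_E).
Ember substitutes q_I(q_E) into its own profit: π_E = q_E(300 - (1/2)q_E - (226 - (1/2)q_E)/2) - 83q_E = (187 - (1/4)q_E)q_E - 83q_E.
Maximising: ∂π_E/∂q_E = 104 - (1/2)q_E = 0, giving q_E = 208.
Then q_I = (226 - (1/2)·208) = 122.
Price P = 300 - (1/2)·330 = 135.
Ionix's profit: (135 - 74)·122 = 7442.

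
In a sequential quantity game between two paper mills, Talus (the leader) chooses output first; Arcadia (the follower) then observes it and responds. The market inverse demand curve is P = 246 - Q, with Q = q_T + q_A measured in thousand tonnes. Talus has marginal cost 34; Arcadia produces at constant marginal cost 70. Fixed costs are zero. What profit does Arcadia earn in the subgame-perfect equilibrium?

The follower Arcadia best-responds to any q_T: π_A = (246 - Q)q_A - 70q_A.
∂π_A/∂q_A = 176 - q_T - 2q_A = 0 gives the reaction function q_A = (176 - q_T)/2.
The leader anticipates this reaction. Substituting into P = 246 - Q gives P = 158 - (1/2)q_T, so π_T = (158 - (1/2)q_T)q_T - 34q_T.
The leader's first-order condition 124 - q_T = 0 yields q_T = 124.
Then q_A = (176 - 124)/2 = 26.
Price P = 246 - 150 = 96.
Arcadia's profit: (96 - 70)·26 = 676.

676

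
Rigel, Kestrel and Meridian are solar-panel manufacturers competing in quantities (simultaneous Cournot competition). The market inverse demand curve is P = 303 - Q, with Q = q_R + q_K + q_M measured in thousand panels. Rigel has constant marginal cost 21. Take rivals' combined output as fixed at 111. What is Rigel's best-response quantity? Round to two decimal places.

With rivals' combined output fixed at 111, Rigel's profit is π_R = (303 - 111 - q_R)q_R - (21q_R) = (192 - q_R)q_R - (21q_R).
∂π_R/∂q_R = 171 - 2q_R = 0, so q_R = 171/2.

85.50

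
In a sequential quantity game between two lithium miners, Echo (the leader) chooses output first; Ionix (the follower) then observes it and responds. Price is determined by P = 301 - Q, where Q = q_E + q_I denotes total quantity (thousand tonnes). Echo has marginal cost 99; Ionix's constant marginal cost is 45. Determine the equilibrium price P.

The follower Ionix best-responds to any q_E: π_I = (301 - Q)q_I - 45q_I.
∂π_I/∂q_I = 256 - q_E - 2q_I = 0 gives the reaction function q_I = (256 - q_E)/2.
The leader anticipates this reaction. Substituting into P = 301 - Q gives P = 173 - (1/2)q_E, so π_E = (173 - (1/2)q_E)q_E - 99q_E.
Maximising: ∂π_E/∂q_E = 74 - q_E = 0, giving q_E = 74.
Then q_I = (256 - 74)/2 = 91.
Total output Q = 165, so price P = 301 - 165 = 136.

136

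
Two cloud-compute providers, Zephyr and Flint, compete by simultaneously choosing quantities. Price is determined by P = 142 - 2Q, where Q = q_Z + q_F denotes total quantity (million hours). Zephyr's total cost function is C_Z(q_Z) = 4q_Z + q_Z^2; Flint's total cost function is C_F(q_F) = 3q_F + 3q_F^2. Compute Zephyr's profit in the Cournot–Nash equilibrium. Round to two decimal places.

1161.74

Zephyr's profit: π_Z = (142 - 2Q)q_Z - (4q_Z + q_Z²). Setting ∂π_Z/∂q_Z = 0: 138 - 6q_Z - 2(q_F) = 0.
Flint's profit: π_F = (142 - 2Q)q_F - (3q_F + 3q_F²). Setting ∂π_F/∂q_F = 0: 139 - 10q_F - 2(q_Z) = 0.
Best responses: q_Z = (138 - 2q_F)/6, q_F = (139 - 2q_Z)/10.
Solving the pair: q_Z = 551/28, q_F = 279/28.
Price P = 142 - 2·(415/14) = 579/7.
Zephyr's profit: (579/7)·(551/28) - 4·(551/28) - (551/28)² = 1161.7385.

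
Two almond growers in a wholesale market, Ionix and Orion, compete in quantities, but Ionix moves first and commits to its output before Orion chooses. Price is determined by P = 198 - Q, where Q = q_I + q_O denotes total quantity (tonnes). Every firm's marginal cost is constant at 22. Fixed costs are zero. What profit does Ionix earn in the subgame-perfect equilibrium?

The follower Orion best-responds to any q_I: π_O = (198 - Q)q_O - 22q_O.
Follower FOC: 176 - q_I - 2q_O = 0, so q_O(q_I) = (176 - q_I)/2.
Ionix substitutes q_O(q_I) into its own profit: π_I = q_I(198 - q_I - (176 - q_I)/2) - 22q_I = (110 - (1/2)q_I)q_I - 22q_I.
Leader FOC: 88 - q_I = 0, so q_I = 88.
Then q_O = (176 - 88)/2 = 44.
Price P = 198 - 132 = 66.
Ionix's profit: (66 - 22)·88 = 3872.

3872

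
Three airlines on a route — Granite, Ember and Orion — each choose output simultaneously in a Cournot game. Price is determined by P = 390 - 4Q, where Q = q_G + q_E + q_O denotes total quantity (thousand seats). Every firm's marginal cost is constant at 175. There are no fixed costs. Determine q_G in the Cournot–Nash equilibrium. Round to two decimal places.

13.44

A representative firm's profit is π_i = q_i(390 - 4Q) - 175q_i.
First-order condition (treating rivals' output as given): 215 - 8q_i - 4·Σ_{j≠i} q_j = 0.
By symmetry each firm produces the same amount; substituting Σ_{j≠i} q_j = 2q_i yields q_i = 215/16.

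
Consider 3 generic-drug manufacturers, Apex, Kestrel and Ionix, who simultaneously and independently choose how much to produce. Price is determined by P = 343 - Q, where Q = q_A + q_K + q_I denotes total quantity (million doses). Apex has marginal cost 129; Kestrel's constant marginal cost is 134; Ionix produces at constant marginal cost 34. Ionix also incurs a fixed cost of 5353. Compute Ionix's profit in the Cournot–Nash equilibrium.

Apex's profit: π_A = (343 - Q)q_A - (129q_A). Setting ∂π_A/∂q_A = 0: 214 - 2q_A - (q_K + q_I) = 0.
Kestrel's profit: π_K = (343 - Q)q_K - (134q_K). Setting ∂π_K/∂q_K = 0: 209 - 2q_K - (q_A + q_I) = 0.
Ionix's profit: π_I = (343 - Q)q_I - (34q_I). Setting ∂π_I/∂q_I = 0: 309 - 2q_I - (q_A + q_K) = 0.
Adding the 3 conditions: 732 − 2Q − 2Q = 0, i.e. Q = 183.
Back-substituting: q_A = (214 − 183) = 31, q_K = (209 − 183) = 26, q_I = (309 − 183) = 126.
Price P = 343 - 183 = 160.
Ionix's profit: (160 - 34)·126 - 5353 = 10523.

10523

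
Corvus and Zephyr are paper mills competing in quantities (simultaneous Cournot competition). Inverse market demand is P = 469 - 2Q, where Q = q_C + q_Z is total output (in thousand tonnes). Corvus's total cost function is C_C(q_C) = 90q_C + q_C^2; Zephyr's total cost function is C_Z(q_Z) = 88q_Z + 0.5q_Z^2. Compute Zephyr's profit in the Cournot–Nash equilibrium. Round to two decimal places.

Corvus's profit: π_C = (469 - 2Q)q_C - (90q_C + q_C²). Setting ∂π_C/∂q_C = 0: 379 - 6q_C - 2(q_Z) = 0.
Zephyr's profit: π_Z = (469 - 2Q)q_Z - (88q_Z + (1/2)q_Z²). Setting ∂π_Z/∂q_Z = 0: 381 - 5q_Z - 2(q_C) = 0.
Best responses: q_C = (379 - 2q_Z)/6, q_Z = (381 - 2q_C)/5.
Substituting one into the other gives q_C = 1133/26 and q_Z = 764/13.
Price P = 469 - 2·102.3462 = 264.3077.
Zephyr's profit: 264.3077·(764/13) - 88·(764/13) - (1/2)(764/13)² = 8634.5562.

8634.56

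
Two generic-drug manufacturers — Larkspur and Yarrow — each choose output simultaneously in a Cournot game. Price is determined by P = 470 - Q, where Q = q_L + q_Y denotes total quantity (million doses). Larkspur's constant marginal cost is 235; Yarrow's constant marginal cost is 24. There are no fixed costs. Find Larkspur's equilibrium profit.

64

Larkspur's profit: π_L = (470 - Q)q_L - (235q_L). Setting ∂π_L/∂q_L = 0: 235 - 2q_L - (q_Y) = 0.
Yarrow's first-order condition: 446 - 2q_Y - (q_L) = 0.
So q_L = (235 - q_Y)/2 and q_Y = (446 - q_L)/2.
Solving the pair: q_L = 8, q_Y = 219.
Price P = 470 - 227 = 243.
Larkspur's profit: (243 - 235)·8 = 64.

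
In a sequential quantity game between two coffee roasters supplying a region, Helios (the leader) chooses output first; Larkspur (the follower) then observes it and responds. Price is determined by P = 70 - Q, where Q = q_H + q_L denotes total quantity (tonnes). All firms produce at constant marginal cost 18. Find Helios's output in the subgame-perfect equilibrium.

Solve by backward induction. Given q_H, the follower Larkspur maximises π_L = (70 - q_H - q_L)q_L - 18q_L.
Follower FOC: 52 - q_H - 2q_L = 0, so q_L(q_H) = (52 - q_H)/2.
The leader anticipates this reaction. Substituting into P = 70 - Q gives P = 44 - (1/2)q_H, so π_H = (44 - (1/2)q_H)q_H - 18q_H.
Leader FOC: 26 - q_H = 0, so q_H = 26.
Then q_L = (52 - 26)/2 = 13.

26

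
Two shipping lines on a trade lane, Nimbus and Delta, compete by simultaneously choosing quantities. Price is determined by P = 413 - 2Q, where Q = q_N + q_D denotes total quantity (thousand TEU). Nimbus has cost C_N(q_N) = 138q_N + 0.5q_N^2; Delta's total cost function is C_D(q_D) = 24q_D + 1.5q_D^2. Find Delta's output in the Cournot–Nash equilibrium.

45

Nimbus's profit: π_N = (413 - 2Q)q_N - (138q_N + (1/2)q_N²). Setting ∂π_N/∂q_N = 0: 275 - 5q_N - 2(q_D) = 0.
Delta's first-order condition: 389 - 7q_D - 2(q_N) = 0.
Best responses: q_N = (275 - 2q_D)/5, q_D = (389 - 2q_N)/7.
Solving the pair: q_N = 37, q_D = 45.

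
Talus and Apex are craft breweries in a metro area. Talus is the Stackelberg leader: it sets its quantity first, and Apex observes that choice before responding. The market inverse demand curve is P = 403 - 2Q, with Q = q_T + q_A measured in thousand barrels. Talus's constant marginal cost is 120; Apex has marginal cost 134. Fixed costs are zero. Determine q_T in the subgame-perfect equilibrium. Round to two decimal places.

Solve by backward induction. Given q_T, the follower Apex maximises π_A = (403 - 2q_T - 2q_A)q_A - 134q_A.
∂π_A/∂q_A = 269 - 2q_T - 4q_A = 0 gives the reaction function q_A = (269 - 2q_T)/4.
Talus substitutes q_A(q_T) into its own profit: π_T = q_T(403 - 2q_T - (269 - 2q_T)/2) - 120q_T = (537/2 - q_T)q_T - 120q_T.
Leader FOC: 297/2 - 2q_T = 0, so q_T = 297/4.
Then q_A = (269 - 2·(297/4))/4 = 241/8.

74.25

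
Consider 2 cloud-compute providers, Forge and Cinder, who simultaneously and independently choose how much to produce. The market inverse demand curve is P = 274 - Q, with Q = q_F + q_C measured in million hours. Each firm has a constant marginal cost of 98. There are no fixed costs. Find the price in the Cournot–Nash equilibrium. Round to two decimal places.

156.67

Each firm earns π_i = (274 - Q)q_i - 98q_i.
Setting ∂π_i/∂q_i = 0 with rivals' quantities fixed: 176 - 2q_i - q_j = 0.
By symmetry each firm produces the same amount; substituting q_j = q_i yields q_i = 176/3.
Total output Q = 352/3, so price P = 274 - 352/3 = 470/3.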